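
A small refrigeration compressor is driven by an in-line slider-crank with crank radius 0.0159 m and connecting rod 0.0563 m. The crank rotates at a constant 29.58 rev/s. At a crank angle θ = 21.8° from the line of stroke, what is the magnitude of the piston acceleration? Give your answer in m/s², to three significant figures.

ω = 2π·29.6 = 185.9 rad/s
x(θ) = r cosθ + √(L² − r² sin²θ); with ω constant, a = ω²·d²x/dθ².
d²x/dθ² = −r cosθ − r²(cos2θ)/√u − r⁴ sin²2θ/(4u^{3/2}),  u = L² − r² sin²θ = 0.00313482 m².
Substituting r = 0.0159 m, L = 0.0563 m, θ = 21.8°: d²x/dθ² = -0.018076 m.
a = ω²·d²x/dθ² = (185.9)²·(-0.018076) = -624.4 m/s²;  |a| = 624.4 m/s².

624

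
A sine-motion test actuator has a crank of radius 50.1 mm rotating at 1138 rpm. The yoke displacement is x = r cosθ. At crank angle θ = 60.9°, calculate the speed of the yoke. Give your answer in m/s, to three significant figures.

ω = 119.2 rad/s (from 1138 rpm).
x = r cosθ ⇒ ẋ = −rω sinθ.
|v| = rω|sinθ| = 0.0501·119.2·|sin 60.9°| = 5.2168 m/s.

5.22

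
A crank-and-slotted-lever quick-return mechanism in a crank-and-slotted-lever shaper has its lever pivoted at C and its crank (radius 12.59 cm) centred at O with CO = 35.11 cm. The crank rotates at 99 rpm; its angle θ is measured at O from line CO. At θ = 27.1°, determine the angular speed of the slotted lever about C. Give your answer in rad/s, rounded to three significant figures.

2.63

ω = 10.37 rad/s (from 99 rpm).
Crank pin A relative to C: A = (d + r cosθ, r sinθ); lever angle φ = atan2(r sinθ, d + r cosθ).
Differentiating tanφ: φ̇ = rω(d cosθ + r)/(d² + r² + 2dr cosθ).
d² + r² + 2dr cosθ = |CA|² = 0.217823 m²;  d cosθ + r = +0.43845 m.
|ω_lever| = |0.1259·10.37·+0.43845| / 0.217823 = 2.6273 rad/s.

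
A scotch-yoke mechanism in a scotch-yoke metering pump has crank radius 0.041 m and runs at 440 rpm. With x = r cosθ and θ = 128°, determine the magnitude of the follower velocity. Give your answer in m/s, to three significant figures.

1.49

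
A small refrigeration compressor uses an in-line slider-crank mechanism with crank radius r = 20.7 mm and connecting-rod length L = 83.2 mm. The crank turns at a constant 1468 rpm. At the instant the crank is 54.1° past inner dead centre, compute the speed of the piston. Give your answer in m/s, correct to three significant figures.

2.96

ω = 2π·1468/60 = 153.7 rad/s
For an in-line slider-crank, x = r cosθ + √(L² − r² sin²θ), so v = −rω sinθ·[1 + r cosθ/√(L² − r² sin²θ)].
With r = 0.0207 m, L = 0.0832 m, θ = 54.1°: √(L² − r² sin²θ) = 0.081493 m.
v = −0.0207·153.7·0.81004·[1 + 0.0207·0.58637/0.081493] = -2.9616 m/s.
|v| = 2.9616 m/s.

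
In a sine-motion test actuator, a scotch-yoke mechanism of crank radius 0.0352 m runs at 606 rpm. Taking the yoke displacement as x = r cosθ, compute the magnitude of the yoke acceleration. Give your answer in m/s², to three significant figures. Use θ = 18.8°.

134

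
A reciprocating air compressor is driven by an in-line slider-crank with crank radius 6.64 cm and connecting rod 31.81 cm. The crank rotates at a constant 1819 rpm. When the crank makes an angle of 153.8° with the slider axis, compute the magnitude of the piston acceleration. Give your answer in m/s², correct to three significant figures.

ω = 2π·1819/60 = 190.5 rad/s
x(θ) = r cosθ + √(L² − r² sin²θ); with ω constant, a = ω²·d²x/dθ².
d²x/dθ² = −r cosθ − r²(cos2θ)/√u − r⁴ sin²2θ/(4u^{3/2}),  u = L² − r² sin²θ = 0.100328 m².
Substituting r = 0.0664 m, L = 0.3181 m, θ = 153.8°: d²x/dθ² = +0.050989 m.
a = ω²·d²x/dθ² = (190.5)²·(+0.050989) = +1850.1 m/s²;  |a| = 1850.1 m/s².

1850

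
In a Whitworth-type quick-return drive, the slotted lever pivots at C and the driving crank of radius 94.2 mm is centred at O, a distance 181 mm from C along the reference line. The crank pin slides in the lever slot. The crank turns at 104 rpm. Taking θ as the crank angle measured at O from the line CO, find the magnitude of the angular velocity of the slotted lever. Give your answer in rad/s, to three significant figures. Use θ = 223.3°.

2.29

ω = 10.89 rad/s (from 104 rpm).
Crank pin A relative to C: A = (d + r cosθ, r sinθ); lever angle φ = atan2(r sinθ, d + r cosθ).
Differentiating tanφ: φ̇ = rω(d cosθ + r)/(d² + r² + 2dr cosθ).
d² + r² + 2dr cosθ = |CA|² = 0.0168173 m²;  d cosθ + r = -0.037527 m.
|ω_lever| = |0.0942·10.89·-0.037527| / 0.0168173 = 2.2893 rad/s.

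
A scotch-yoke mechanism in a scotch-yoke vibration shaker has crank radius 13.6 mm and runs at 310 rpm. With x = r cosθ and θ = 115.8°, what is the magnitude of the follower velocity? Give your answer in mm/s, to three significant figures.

ω = 32.46 rad/s (from 310 rpm).
x = r cosθ ⇒ ẋ = −rω sinθ.
|v| = rω|sinθ| = 0.0136·32.46·|sin 115.8°| = 0.39749 m/s = 397.49 mm/s.

397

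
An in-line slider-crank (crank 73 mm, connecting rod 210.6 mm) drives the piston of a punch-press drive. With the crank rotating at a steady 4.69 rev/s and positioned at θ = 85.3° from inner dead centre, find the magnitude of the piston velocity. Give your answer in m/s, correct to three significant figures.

2.21

ω = 2π·4.69 = 29.47 rad/s
For an in-line slider-crank, x = r cosθ + √(L² − r² sin²θ), so v = −rω sinθ·[1 + r cosθ/√(L² − r² sin²θ)].
With r = 0.073 m, L = 0.2106 m, θ = 85.3°: √(L² − r² sin²θ) = 0.19763 m.
v = −0.073·29.47·0.99664·[1 + 0.073·0.08194/0.19763] = -2.2088 m/s.
|v| = 2.2088 m/s.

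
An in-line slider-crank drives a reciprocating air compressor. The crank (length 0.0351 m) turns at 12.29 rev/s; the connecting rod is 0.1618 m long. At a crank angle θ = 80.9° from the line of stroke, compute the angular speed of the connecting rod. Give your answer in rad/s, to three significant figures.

2.71

ω = 77.22 rad/s (converted from 12.29 rev/s).
The rod makes angle φ with the slider axis where L sinφ = r sinθ; differentiating, L cosφ·φ̇ = r ω cosθ.
L cosφ = √(L² − r² sin²θ) = 0.15804 m.
|ω_rod| = r ω |cosθ| / √(L² − r² sin²θ) = 0.0351·77.22·0.15816/0.15804 = 2.7124 rad/s.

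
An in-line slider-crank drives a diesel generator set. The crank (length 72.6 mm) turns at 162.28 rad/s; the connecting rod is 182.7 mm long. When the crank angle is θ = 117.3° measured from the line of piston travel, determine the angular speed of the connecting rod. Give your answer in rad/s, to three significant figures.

31.6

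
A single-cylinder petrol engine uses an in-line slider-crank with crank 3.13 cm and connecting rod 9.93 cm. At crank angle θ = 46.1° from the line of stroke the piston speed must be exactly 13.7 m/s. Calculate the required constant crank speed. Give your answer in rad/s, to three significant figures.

For an in-line slider-crank, |v_piston| = rω|sinθ|·[1 + r cosθ/√(L² − r² sin²θ)].
With r = 0.0313 m, L = 0.0993 m, θ = 46.1°: the bracketed kinematic factor |dx/dθ| = 0.027615 m.
ω = v/|dx/dθ| = 13.7/0.027615 = 496.11 rad/s.

496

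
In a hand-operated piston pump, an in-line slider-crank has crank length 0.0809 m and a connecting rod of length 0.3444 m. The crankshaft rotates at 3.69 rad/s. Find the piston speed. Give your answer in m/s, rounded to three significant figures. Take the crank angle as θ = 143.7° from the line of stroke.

ω = 3.69 rad/s
For an in-line slider-crank, x = r cosθ + √(L² − r² sin²θ), so v = −rω sinθ·[1 + r cosθ/√(L² − r² sin²θ)].
With r = 0.0809 m, L = 0.3444 m, θ = 143.7°: √(L² − r² sin²θ) = 0.34105 m.
v = −0.0809·3.69·0.59201·[1 + 0.0809·-0.80593/0.34105] = -0.14294 m/s.
|v| = 0.14294 m/s.

0.143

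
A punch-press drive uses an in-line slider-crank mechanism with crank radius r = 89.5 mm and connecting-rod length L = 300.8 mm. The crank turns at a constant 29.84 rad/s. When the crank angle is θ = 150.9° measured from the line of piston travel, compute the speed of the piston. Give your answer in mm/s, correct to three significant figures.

ω = 29.84 rad/s
For an in-line slider-crank, x = r cosθ + √(L² − r² sin²θ), so v = −rω sinθ·[1 + r cosθ/√(L² − r² sin²θ)].
With r = 0.0895 m, L = 0.3008 m, θ = 150.9°: √(L² − r² sin²θ) = 0.29763 m.
v = −0.0895·29.84·0.48634·[1 + 0.0895·-0.87377/0.29763] = -0.95758 m/s.
|v| = 0.95758 m/s = 957.58 mm/s.

958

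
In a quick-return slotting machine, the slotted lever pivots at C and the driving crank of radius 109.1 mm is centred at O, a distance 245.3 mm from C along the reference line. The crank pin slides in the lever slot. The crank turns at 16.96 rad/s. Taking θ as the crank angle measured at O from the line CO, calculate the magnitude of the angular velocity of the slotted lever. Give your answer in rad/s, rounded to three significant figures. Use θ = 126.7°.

ω = 16.96 rad/s
Crank pin A relative to C: A = (d + r cosθ, r sinθ); lever angle φ = atan2(r sinθ, d + r cosθ).
Differentiating tanφ: φ̇ = rω(d cosθ + r)/(d² + r² + 2dr cosθ).
d² + r² + 2dr cosθ = |CA|² = 0.0400873 m²;  d cosθ + r = -0.037497 m.
|ω_lever| = |0.1091·16.96·-0.037497| / 0.0400873 = 1.7308 rad/s.

1.73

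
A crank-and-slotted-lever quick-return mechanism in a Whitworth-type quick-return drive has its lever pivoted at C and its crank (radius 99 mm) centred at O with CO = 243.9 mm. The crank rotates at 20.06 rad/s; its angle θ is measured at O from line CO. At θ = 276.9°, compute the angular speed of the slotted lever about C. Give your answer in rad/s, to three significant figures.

3.39

ω = 20.06 rad/s
Crank pin A relative to C: A = (d + r cosθ, r sinθ); lever angle φ = atan2(r sinθ, d + r cosθ).
Differentiating tanφ: φ̇ = rω(d cosθ + r)/(d² + r² + 2dr cosθ).
d² + r² + 2dr cosθ = |CA|² = 0.0750899 m²;  d cosθ + r = +0.1283 m.
|ω_lever| = |0.099·20.06·+0.1283| / 0.0750899 = 3.3933 rad/s.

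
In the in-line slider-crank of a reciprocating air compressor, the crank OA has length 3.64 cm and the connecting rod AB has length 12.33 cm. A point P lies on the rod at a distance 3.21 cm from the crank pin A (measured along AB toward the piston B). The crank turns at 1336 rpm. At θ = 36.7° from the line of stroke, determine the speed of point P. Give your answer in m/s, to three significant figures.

4.42

ω = 139.9 rad/s.  Crank-pin speed |V_A| = rω = 5.0926 m/s, perpendicular to OA.
Rod angle: sinφ = −(r/L) sinθ ⇒ φ = -10.162°; ω_rod = −rω cosθ/√(L²−r²sin²θ) = -33.643 rad/s.
V_P = V_A + ω_rod × AP, with AP = 0.0321 m along the rod.
Components: V_Px = −rω sinθ − a·ω_rod·sinφ = -3.234 m/s;  V_Py = rω cosθ + a·ω_rod·cosφ = +3.0201 m/s.
|V_P| = √(V_Px² + V_Py²) = 4.4249 m/s.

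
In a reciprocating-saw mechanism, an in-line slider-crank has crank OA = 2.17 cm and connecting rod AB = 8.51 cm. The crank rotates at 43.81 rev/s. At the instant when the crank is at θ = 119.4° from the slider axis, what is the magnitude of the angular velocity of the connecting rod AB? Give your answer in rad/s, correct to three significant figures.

ω = 275.3 rad/s (converted from 43.81 rev/s).
The rod makes angle φ with the slider axis where L sinφ = r sinθ; differentiating, L cosφ·φ̇ = r ω cosθ.
L cosφ = √(L² − r² sin²θ) = 0.082973 m.
|ω_rod| = r ω |cosθ| / √(L² − r² sin²θ) = 0.0217·275.3·0.49090/0.082973 = 35.34 rad/s.

35.3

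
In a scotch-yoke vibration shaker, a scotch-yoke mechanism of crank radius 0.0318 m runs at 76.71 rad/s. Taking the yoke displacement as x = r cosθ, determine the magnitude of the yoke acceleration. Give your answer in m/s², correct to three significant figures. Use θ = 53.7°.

111

ω = 76.71 rad/s
x = r cosθ ⇒ ẍ = −rω² cosθ (ω constant).
|a| = rω²|cosθ| = 0.0318·(76.71)²·|cos 53.7°| = 110.78 m/s².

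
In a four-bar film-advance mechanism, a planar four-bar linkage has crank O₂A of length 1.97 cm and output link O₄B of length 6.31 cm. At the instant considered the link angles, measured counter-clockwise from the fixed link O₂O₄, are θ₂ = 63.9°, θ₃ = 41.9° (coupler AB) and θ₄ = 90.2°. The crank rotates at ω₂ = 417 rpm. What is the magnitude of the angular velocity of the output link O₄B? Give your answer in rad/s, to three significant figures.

ω₂ = 43.67 rad/s (from 417 rpm).
Differentiating the loop-closure r₂e^{iθ₂}+r₃e^{iθ₃}=r₁+r₄e^{iθ₄} gives r₂ω₂e^{iθ₂}+r₃ω₃e^{iθ₃}=r₄ω₄e^{iθ₄}.
Eliminating the other unknown: ω₄ = r₂ω₂ sin(θ₂−θ₃) / [r₄ sin(θ₄−θ₃)].
Numerator sine = +0.37461; denominator sine = +0.74664.
Result = 0.0197·43.67·(+0.37461) / (0.0631·(+0.74664)) = +6.8402 rad/s; magnitude 6.8402 rad/s.

6.84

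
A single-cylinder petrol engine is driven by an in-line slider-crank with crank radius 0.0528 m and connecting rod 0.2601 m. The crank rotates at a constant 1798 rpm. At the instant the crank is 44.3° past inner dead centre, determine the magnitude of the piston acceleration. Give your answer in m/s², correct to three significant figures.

ω = 2π·1798/60 = 188.3 rad/s
x(θ) = r cosθ + √(L² − r² sin²θ); with ω constant, a = ω²·d²x/dθ².
d²x/dθ² = −r cosθ − r²(cos2θ)/√u − r⁴ sin²2θ/(4u^{3/2}),  u = L² − r² sin²θ = 0.0662921 m².
Substituting r = 0.0528 m, L = 0.2601 m, θ = 44.3°: d²x/dθ² = -0.038167 m.
a = ω²·d²x/dθ² = (188.3)²·(-0.038167) = -1353.1 m/s²;  |a| = 1353.1 m/s².

1350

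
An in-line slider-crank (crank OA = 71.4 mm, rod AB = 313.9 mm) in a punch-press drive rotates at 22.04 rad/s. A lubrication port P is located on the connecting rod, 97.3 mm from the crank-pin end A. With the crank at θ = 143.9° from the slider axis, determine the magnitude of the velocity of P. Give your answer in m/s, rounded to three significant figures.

1.24

ω = 22.04 rad/s.  Crank-pin speed |V_A| = rω = 1.5737 m/s, perpendicular to OA.
Rod angle: sinφ = −(r/L) sinθ ⇒ φ = -7.702°; ω_rod = −rω cosθ/√(L²−r²sin²θ) = +4.0875 rad/s.
V_P = V_A + ω_rod × AP, with AP = 0.0973 m along the rod.
Components: V_Px = −rω sinθ − a·ω_rod·sinφ = -0.87389 m/s;  V_Py = rω cosθ + a·ω_rod·cosφ = -0.87737 m/s.
|V_P| = √(V_Px² + V_Py²) = 1.2383 m/s.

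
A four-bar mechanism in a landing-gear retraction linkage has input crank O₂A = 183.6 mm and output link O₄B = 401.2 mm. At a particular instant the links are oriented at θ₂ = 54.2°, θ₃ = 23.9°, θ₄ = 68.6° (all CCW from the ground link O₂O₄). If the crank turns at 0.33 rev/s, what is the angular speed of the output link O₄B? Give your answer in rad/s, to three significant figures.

0.681

ω₂ = 2.073 rad/s (from 0.33 rev/s).
Differentiating the loop-closure r₂e^{iθ₂}+r₃e^{iθ₃}=r₁+r₄e^{iθ₄} gives r₂ω₂e^{iθ₂}+r₃ω₃e^{iθ₃}=r₄ω₄e^{iθ₄}.
Eliminating the other unknown: ω₄ = r₂ω₂ sin(θ₂−θ₃) / [r₄ sin(θ₄−θ₃)].
Numerator sine = +0.50453; denominator sine = +0.70339.
Result = 0.1836·2.073·(+0.50453) / (0.4012·(+0.70339)) = +0.6806 rad/s; magnitude 0.6806 rad/s.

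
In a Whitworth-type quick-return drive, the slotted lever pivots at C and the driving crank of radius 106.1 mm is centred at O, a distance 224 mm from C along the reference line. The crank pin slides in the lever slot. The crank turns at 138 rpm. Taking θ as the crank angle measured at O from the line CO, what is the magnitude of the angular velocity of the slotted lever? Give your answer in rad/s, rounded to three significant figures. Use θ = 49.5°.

ω = 14.45 rad/s (from 138 rpm).
Crank pin A relative to C: A = (d + r cosθ, r sinθ); lever angle φ = atan2(r sinθ, d + r cosθ).
Differentiating tanφ: φ̇ = rω(d cosθ + r)/(d² + r² + 2dr cosθ).
d² + r² + 2dr cosθ = |CA|² = 0.0923033 m²;  d cosθ + r = +0.25158 m.
|ω_lever| = |0.1061·14.45·+0.25158| / 0.0923033 = 4.179 rad/s.

4.18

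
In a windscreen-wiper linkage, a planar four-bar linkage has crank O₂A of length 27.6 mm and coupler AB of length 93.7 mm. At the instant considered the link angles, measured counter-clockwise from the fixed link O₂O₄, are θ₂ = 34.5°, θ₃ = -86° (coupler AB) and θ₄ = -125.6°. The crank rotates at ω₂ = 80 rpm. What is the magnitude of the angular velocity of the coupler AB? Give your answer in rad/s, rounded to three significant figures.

ω₂ = 8.378 rad/s (from 80 rpm).
Differentiating the loop-closure r₂e^{iθ₂}+r₃e^{iθ₃}=r₁+r₄e^{iθ₄} gives r₂ω₂e^{iθ₂}+r₃ω₃e^{iθ₃}=r₄ω₄e^{iθ₄}.
Eliminating the other unknown: ω₃ = r₂ω₂ sin(θ₄−θ₂) / [r₃ sin(θ₃−θ₄)].
Numerator sine = -0.34038; denominator sine = +0.63742.
Result = 0.0276·8.378·(-0.34038) / (0.0937·(+0.63742)) = -1.3177 rad/s; magnitude 1.3177 rad/s.

1.32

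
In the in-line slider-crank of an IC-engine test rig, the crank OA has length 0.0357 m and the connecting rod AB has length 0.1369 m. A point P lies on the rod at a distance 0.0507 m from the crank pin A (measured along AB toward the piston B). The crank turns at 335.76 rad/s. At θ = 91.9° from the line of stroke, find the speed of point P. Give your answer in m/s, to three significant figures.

11.9

ω = 335.8 rad/s.  Crank-pin speed |V_A| = rω = 11.987 m/s, perpendicular to OA.
Rod angle: sinφ = −(r/L) sinθ ⇒ φ = -15.108°; ω_rod = −rω cosθ/√(L²−r²sin²θ) = +3.0069 rad/s.
V_P = V_A + ω_rod × AP, with AP = 0.0507 m along the rod.
Components: V_Px = −rω sinθ − a·ω_rod·sinφ = -11.94 m/s;  V_Py = rω cosθ + a·ω_rod·cosφ = -0.25024 m/s.
|V_P| = √(V_Px² + V_Py²) = 11.943 m/s.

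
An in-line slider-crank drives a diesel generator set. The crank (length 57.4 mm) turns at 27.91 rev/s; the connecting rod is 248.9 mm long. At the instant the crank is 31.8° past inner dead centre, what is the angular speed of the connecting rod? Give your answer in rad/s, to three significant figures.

ω = 175.4 rad/s (converted from 27.91 rev/s).
The rod makes angle φ with the slider axis where L sinφ = r sinθ; differentiating, L cosφ·φ̇ = r ω cosθ.
L cosφ = √(L² − r² sin²θ) = 0.24706 m.
|ω_rod| = r ω |cosθ| / √(L² − r² sin²θ) = 0.0574·175.4·0.84989/0.24706 = 34.628 rad/s.

34.6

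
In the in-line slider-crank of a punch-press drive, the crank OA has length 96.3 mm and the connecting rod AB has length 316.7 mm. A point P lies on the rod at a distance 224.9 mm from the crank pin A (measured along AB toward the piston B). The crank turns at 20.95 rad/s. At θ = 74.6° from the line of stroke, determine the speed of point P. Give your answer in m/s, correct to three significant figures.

2.07

ω = 20.95 rad/s.  Crank-pin speed |V_A| = rω = 2.0175 m/s, perpendicular to OA.
Rod angle: sinφ = −(r/L) sinθ ⇒ φ = -17.047°; ω_rod = −rω cosθ/√(L²−r²sin²θ) = -1.7694 rad/s.
V_P = V_A + ω_rod × AP, with AP = 0.2249 m along the rod.
Components: V_Px = −rω sinθ − a·ω_rod·sinφ = -2.0617 m/s;  V_Py = rω cosθ + a·ω_rod·cosφ = +0.1553 m/s.
|V_P| = √(V_Px² + V_Py²) = 2.0675 m/s.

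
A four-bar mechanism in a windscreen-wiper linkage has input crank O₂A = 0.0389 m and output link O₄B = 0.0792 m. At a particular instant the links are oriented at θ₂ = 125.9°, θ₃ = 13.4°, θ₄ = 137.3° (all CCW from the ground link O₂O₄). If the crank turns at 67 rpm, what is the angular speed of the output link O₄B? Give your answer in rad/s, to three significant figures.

3.84

ω₂ = 7.016 rad/s (from 67 rpm).
Differentiating the loop-closure r₂e^{iθ₂}+r₃e^{iθ₃}=r₁+r₄e^{iθ₄} gives r₂ω₂e^{iθ₂}+r₃ω₃e^{iθ₃}=r₄ω₄e^{iθ₄}.
Eliminating the other unknown: ω₄ = r₂ω₂ sin(θ₂−θ₃) / [r₄ sin(θ₄−θ₃)].
Numerator sine = +0.92388; denominator sine = +0.83001.
Result = 0.0389·7.016·(+0.92388) / (0.0792·(+0.83001)) = +3.8358 rad/s; magnitude 3.8358 rad/s.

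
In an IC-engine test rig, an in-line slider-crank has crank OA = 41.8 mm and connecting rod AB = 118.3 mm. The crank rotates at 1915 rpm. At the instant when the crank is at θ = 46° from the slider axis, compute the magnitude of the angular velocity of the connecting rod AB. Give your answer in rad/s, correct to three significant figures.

50.9

ω = 200.5 rad/s (converted from 1915 rpm).
The rod makes angle φ with the slider axis where L sinφ = r sinθ; differentiating, L cosφ·φ̇ = r ω cosθ.
L cosφ = √(L² − r² sin²θ) = 0.11441 m.
|ω_rod| = r ω |cosθ| / √(L² − r² sin²θ) = 0.0418·200.5·0.69466/0.11441 = 50.893 rad/s.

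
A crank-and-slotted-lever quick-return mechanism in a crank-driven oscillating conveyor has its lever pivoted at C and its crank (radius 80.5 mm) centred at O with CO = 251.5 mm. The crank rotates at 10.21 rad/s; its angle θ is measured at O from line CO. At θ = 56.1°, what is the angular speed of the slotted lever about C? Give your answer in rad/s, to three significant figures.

1.97

ω = 10.21 rad/s
Crank pin A relative to C: A = (d + r cosθ, r sinθ); lever angle φ = atan2(r sinθ, d + r cosθ).
Differentiating tanφ: φ̇ = rω(d cosθ + r)/(d² + r² + 2dr cosθ).
d² + r² + 2dr cosθ = |CA|² = 0.0923164 m²;  d cosθ + r = +0.22077 m.
|ω_lever| = |0.0805·10.21·+0.22077| / 0.0923164 = 1.9656 rad/s.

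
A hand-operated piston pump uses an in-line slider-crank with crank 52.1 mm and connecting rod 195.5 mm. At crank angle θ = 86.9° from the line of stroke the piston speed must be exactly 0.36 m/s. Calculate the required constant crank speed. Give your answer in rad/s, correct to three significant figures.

6.82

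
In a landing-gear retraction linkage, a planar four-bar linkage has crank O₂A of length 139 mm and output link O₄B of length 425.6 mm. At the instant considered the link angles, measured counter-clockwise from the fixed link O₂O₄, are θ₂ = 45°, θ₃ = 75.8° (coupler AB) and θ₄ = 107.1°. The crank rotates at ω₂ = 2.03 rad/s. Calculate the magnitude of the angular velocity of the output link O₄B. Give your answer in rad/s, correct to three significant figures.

0.653

ω₂ = 2.03 rad/s
Differentiating the loop-closure r₂e^{iθ₂}+r₃e^{iθ₃}=r₁+r₄e^{iθ₄} gives r₂ω₂e^{iθ₂}+r₃ω₃e^{iθ₃}=r₄ω₄e^{iθ₄}.
Eliminating the other unknown: ω₄ = r₂ω₂ sin(θ₂−θ₃) / [r₄ sin(θ₄−θ₃)].
Numerator sine = -0.51204; denominator sine = +0.51952.
Result = 0.139·2.03·(-0.51204) / (0.4256·(+0.51952)) = -0.65345 rad/s; magnitude 0.65345 rad/s.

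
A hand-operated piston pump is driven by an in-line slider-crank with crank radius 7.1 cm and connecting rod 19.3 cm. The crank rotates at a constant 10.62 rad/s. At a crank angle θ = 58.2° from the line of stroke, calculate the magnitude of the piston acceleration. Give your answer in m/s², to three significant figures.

2.93

ω = 10.62 rad/s
x(θ) = r cosθ + √(L² − r² sin²θ); with ω constant, a = ω²·d²x/dθ².
d²x/dθ² = −r cosθ − r²(cos2θ)/√u − r⁴ sin²2θ/(4u^{3/2}),  u = L² − r² sin²θ = 0.0336078 m².
Substituting r = 0.071 m, L = 0.193 m, θ = 58.2°: d²x/dθ² = -0.026015 m.
a = ω²·d²x/dθ² = (10.62)²·(-0.026015) = -2.9341 m/s²;  |a| = 2.9341 m/s².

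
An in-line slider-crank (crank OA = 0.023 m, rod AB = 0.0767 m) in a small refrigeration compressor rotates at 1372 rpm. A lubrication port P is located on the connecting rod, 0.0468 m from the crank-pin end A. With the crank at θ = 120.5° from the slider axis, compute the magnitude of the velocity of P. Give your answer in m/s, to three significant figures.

ω = 143.7 rad/s.  Crank-pin speed |V_A| = rω = 3.3045 m/s, perpendicular to OA.
Rod angle: sinφ = −(r/L) sinθ ⇒ φ = -14.974°; ω_rod = −rω cosθ/√(L²−r²sin²θ) = +22.635 rad/s.
V_P = V_A + ω_rod × AP, with AP = 0.0468 m along the rod.
Components: V_Px = −rω sinθ − a·ω_rod·sinφ = -2.5736 m/s;  V_Py = rω cosθ + a·ω_rod·cosφ = -0.65382 m/s.
|V_P| = √(V_Px² + V_Py²) = 2.6553 m/s.

2.66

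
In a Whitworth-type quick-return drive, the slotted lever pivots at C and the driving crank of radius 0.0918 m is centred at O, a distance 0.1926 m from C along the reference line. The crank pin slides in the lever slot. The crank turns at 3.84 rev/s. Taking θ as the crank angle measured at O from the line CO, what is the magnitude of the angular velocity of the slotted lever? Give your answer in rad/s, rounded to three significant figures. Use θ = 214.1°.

9.23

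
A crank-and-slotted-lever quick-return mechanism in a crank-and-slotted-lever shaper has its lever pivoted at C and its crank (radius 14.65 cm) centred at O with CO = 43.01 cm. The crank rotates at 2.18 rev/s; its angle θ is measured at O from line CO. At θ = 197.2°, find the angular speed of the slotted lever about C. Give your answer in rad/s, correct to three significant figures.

6.16

ω = 13.7 rad/s (from 2.18 rev/s).
Crank pin A relative to C: A = (d + r cosθ, r sinθ); lever angle φ = atan2(r sinθ, d + r cosθ).
Differentiating tanφ: φ̇ = rω(d cosθ + r)/(d² + r² + 2dr cosθ).
d² + r² + 2dr cosθ = |CA|² = 0.0860647 m²;  d cosθ + r = -0.26437 m.
|ω_lever| = |0.1465·13.7·-0.26437| / 0.0860647 = 6.1639 rad/s.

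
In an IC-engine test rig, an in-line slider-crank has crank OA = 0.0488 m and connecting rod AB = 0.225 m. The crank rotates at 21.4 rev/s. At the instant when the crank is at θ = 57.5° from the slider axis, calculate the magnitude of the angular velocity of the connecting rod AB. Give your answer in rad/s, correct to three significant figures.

ω = 134.5 rad/s (converted from 21.4 rev/s).
The rod makes angle φ with the slider axis where L sinφ = r sinθ; differentiating, L cosφ·φ̇ = r ω cosθ.
L cosφ = √(L² − r² sin²θ) = 0.2212 m.
|ω_rod| = r ω |cosθ| / √(L² − r² sin²θ) = 0.0488·134.5·0.53730/0.2212 = 15.938 rad/s.

15.9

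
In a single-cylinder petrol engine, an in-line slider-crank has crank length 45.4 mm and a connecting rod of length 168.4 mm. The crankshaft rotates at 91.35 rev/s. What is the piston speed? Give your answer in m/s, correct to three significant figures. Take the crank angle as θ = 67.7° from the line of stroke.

26.7

ω = 2π·91.4 = 574 rad/s
For an in-line slider-crank, x = r cosθ + √(L² − r² sin²θ), so v = −rω sinθ·[1 + r cosθ/√(L² − r² sin²θ)].
With r = 0.0454 m, L = 0.1684 m, θ = 67.7°: √(L² − r² sin²θ) = 0.16308 m.
v = −0.0454·574·0.92521·[1 + 0.0454·0.37946/0.16308] = -26.656 m/s.
|v| = 26.656 m/s.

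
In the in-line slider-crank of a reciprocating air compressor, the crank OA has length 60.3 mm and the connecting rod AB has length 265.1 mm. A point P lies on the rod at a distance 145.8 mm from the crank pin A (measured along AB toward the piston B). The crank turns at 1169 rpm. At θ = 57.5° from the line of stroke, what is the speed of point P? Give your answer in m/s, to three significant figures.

ω = 122.4 rad/s.  Crank-pin speed |V_A| = rω = 7.3818 m/s, perpendicular to OA.
Rod angle: sinφ = −(r/L) sinθ ⇒ φ = -11.060°; ω_rod = −rω cosθ/√(L²−r²sin²θ) = -15.244 rad/s.
V_P = V_A + ω_rod × AP, with AP = 0.1458 m along the rod.
Components: V_Px = −rω sinθ − a·ω_rod·sinφ = -6.6521 m/s;  V_Py = rω cosθ + a·ω_rod·cosφ = +1.7849 m/s.
|V_P| = √(V_Px² + V_Py²) = 6.8874 m/s.

6.89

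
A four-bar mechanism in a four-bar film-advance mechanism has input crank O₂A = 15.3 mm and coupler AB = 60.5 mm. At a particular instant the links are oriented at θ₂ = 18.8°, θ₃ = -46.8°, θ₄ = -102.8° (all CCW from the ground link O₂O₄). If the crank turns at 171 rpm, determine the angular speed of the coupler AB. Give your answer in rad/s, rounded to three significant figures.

ω₂ = 17.91 rad/s (from 171 rpm).
Differentiating the loop-closure r₂e^{iθ₂}+r₃e^{iθ₃}=r₁+r₄e^{iθ₄} gives r₂ω₂e^{iθ₂}+r₃ω₃e^{iθ₃}=r₄ω₄e^{iθ₄}.
Eliminating the other unknown: ω₃ = r₂ω₂ sin(θ₄−θ₂) / [r₃ sin(θ₃−θ₄)].
Numerator sine = -0.85173; denominator sine = +0.82904.
Result = 0.0153·17.91·(-0.85173) / (0.0605·(+0.82904)) = -4.6525 rad/s; magnitude 4.6525 rad/s.

4.65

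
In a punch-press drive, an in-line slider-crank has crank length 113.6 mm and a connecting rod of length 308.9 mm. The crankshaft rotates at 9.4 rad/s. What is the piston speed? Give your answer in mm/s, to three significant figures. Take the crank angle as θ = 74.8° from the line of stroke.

1140

ω = 9.4 rad/s
For an in-line slider-crank, x = r cosθ + √(L² − r² sin²θ), so v = −rω sinθ·[1 + r cosθ/√(L² − r² sin²θ)].
With r = 0.1136 m, L = 0.3089 m, θ = 74.8°: √(L² − r² sin²θ) = 0.28879 m.
v = −0.1136·9.4·0.96502·[1 + 0.1136·0.26219/0.28879] = -1.1368 m/s.
|v| = 1.1368 m/s = 1136.8 mm/s.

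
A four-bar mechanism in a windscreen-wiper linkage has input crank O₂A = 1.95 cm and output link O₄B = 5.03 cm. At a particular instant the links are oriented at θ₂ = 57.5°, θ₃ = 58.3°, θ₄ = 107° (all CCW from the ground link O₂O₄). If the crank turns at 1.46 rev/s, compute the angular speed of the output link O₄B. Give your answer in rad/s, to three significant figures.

ω₂ = 9.173 rad/s (from 1.46 rev/s).
Differentiating the loop-closure r₂e^{iθ₂}+r₃e^{iθ₃}=r₁+r₄e^{iθ₄} gives r₂ω₂e^{iθ₂}+r₃ω₃e^{iθ₃}=r₄ω₄e^{iθ₄}.
Eliminating the other unknown: ω₄ = r₂ω₂ sin(θ₂−θ₃) / [r₄ sin(θ₄−θ₃)].
Numerator sine = -0.01396; denominator sine = +0.75126.
Result = 0.0195·9.173·(-0.01396) / (0.0503·(+0.75126)) = -0.066094 rad/s; magnitude 0.066094 rad/s.

0.0661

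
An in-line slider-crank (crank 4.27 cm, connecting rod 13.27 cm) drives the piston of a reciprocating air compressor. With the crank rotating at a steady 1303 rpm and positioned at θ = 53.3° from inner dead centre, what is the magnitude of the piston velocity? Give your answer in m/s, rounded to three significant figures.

ω = 2π·1303/60 = 136.4 rad/s
For an in-line slider-crank, x = r cosθ + √(L² − r² sin²θ), so v = −rω sinθ·[1 + r cosθ/√(L² − r² sin²θ)].
With r = 0.0427 m, L = 0.1327 m, θ = 53.3°: √(L² − r² sin²θ) = 0.12821 m.
v = −0.0427·136.4·0.80178·[1 + 0.0427·0.59763/0.12821] = -5.6013 m/s.
|v| = 5.6013 m/s.

5.60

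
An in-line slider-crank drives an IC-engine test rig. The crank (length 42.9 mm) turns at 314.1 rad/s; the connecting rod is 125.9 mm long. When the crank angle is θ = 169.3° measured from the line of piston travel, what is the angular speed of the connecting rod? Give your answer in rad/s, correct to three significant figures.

ω = 314.1 rad/s
The rod makes angle φ with the slider axis where L sinφ = r sinθ; differentiating, L cosφ·φ̇ = r ω cosθ.
L cosφ = √(L² − r² sin²θ) = 0.12565 m.
|ω_rod| = r ω |cosθ| / √(L² − r² sin²θ) = 0.0429·314.1·0.98261/0.12565 = 105.38 rad/s.

105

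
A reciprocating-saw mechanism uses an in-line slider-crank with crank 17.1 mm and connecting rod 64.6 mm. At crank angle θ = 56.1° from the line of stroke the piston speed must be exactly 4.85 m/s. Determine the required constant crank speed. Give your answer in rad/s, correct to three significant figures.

For an in-line slider-crank, |v_piston| = rω|sinθ|·[1 + r cosθ/√(L² − r² sin²θ)].
With r = 0.0171 m, L = 0.0646 m, θ = 56.1°: the bracketed kinematic factor |dx/dθ| = 0.016341 m.
ω = v/|dx/dθ| = 4.85/0.016341 = 296.8 rad/s.

297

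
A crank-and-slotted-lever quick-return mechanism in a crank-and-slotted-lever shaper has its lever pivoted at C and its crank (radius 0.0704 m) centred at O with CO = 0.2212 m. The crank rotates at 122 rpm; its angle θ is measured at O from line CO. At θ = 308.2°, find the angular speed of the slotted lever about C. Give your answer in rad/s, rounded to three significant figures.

2.55

ω = 12.78 rad/s (from 122 rpm).
Crank pin A relative to C: A = (d + r cosθ, r sinθ); lever angle φ = atan2(r sinθ, d + r cosθ).
Differentiating tanφ: φ̇ = rω(d cosθ + r)/(d² + r² + 2dr cosθ).
d² + r² + 2dr cosθ = |CA|² = 0.0731459 m²;  d cosθ + r = +0.20719 m.
|ω_lever| = |0.0704·12.78·+0.20719| / 0.0731459 = 2.5477 rad/s.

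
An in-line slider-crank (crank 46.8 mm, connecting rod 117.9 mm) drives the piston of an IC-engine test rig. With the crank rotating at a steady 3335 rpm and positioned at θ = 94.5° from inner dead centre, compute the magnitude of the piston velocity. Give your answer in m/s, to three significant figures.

15.7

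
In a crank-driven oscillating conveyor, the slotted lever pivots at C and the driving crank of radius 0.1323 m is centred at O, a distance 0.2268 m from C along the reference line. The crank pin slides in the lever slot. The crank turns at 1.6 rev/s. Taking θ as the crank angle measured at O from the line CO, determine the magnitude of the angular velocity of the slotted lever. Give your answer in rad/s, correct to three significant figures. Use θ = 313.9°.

ω = 10.05 rad/s (from 1.6 rev/s).
Crank pin A relative to C: A = (d + r cosθ, r sinθ); lever angle φ = atan2(r sinθ, d + r cosθ).
Differentiating tanφ: φ̇ = rω(d cosθ + r)/(d² + r² + 2dr cosθ).
d² + r² + 2dr cosθ = |CA|² = 0.110553 m²;  d cosθ + r = +0.28956 m.
|ω_lever| = |0.1323·10.05·+0.28956| / 0.110553 = 3.4836 rad/s.

3.48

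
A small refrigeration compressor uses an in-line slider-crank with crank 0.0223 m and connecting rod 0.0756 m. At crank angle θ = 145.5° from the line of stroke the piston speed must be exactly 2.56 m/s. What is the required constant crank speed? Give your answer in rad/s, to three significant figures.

For an in-line slider-crank, |v_piston| = rω|sinθ|·[1 + r cosθ/√(L² − r² sin²θ)].
With r = 0.0223 m, L = 0.0756 m, θ = 145.5°: the bracketed kinematic factor |dx/dθ| = 0.0095166 m.
ω = v/|dx/dθ| = 2.56/0.0095166 = 269 rad/s.

269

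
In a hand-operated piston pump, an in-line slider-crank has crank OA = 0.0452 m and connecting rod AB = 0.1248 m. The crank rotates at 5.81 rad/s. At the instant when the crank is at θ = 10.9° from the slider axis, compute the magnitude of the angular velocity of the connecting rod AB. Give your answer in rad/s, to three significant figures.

ω = 5.81 rad/s
The rod makes angle φ with the slider axis where L sinφ = r sinθ; differentiating, L cosφ·φ̇ = r ω cosθ.
L cosφ = √(L² − r² sin²θ) = 0.12451 m.
|ω_rod| = r ω |cosθ| / √(L² − r² sin²θ) = 0.0452·5.81·0.98196/0.12451 = 2.0712 rad/s.

2.07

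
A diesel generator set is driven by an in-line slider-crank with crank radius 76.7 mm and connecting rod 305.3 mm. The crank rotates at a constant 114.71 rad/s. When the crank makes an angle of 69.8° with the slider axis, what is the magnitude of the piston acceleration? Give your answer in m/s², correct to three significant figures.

ω = 114.7 rad/s
x(θ) = r cosθ + √(L² − r² sin²θ); with ω constant, a = ω²·d²x/dθ².
d²x/dθ² = −r cosθ − r²(cos2θ)/√u − r⁴ sin²2θ/(4u^{3/2}),  u = L² − r² sin²θ = 0.0880266 m².
Substituting r = 0.0767 m, L = 0.3053 m, θ = 69.8°: d²x/dθ² = -0.011524 m.
a = ω²·d²x/dθ² = (114.7)²·(-0.011524) = -151.63 m/s²;  |a| = 151.63 m/s².

152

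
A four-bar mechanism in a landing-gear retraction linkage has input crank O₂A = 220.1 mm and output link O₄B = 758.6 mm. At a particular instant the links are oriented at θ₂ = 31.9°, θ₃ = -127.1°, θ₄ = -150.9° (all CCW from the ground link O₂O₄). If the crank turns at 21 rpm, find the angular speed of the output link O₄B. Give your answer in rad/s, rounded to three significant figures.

0.567

ω₂ = 2.199 rad/s (from 21 rpm).
Differentiating the loop-closure r₂e^{iθ₂}+r₃e^{iθ₃}=r₁+r₄e^{iθ₄} gives r₂ω₂e^{iθ₂}+r₃ω₃e^{iθ₃}=r₄ω₄e^{iθ₄}.
Eliminating the other unknown: ω₄ = r₂ω₂ sin(θ₂−θ₃) / [r₄ sin(θ₄−θ₃)].
Numerator sine = +0.35837; denominator sine = -0.40355.
Result = 0.2201·2.199·(+0.35837) / (0.7586·(-0.40355)) = -0.56662 rad/s; magnitude 0.56662 rad/s.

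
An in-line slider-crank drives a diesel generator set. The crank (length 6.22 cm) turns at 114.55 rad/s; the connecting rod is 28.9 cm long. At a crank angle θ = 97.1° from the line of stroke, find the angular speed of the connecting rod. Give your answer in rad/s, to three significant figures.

3.12

ω = 114.5 rad/s
The rod makes angle φ with the slider axis where L sinφ = r sinθ; differentiating, L cosφ·φ̇ = r ω cosθ.
L cosφ = √(L² − r² sin²θ) = 0.28233 m.
|ω_rod| = r ω |cosθ| / √(L² − r² sin²θ) = 0.0622·114.5·0.12360/0.28233 = 3.1192 rad/s.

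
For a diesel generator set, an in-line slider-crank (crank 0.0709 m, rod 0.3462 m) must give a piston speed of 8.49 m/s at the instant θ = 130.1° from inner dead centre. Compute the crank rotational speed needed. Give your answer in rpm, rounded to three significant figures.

1730

For an in-line slider-crank, |v_piston| = rω|sinθ|·[1 + r cosθ/√(L² − r² sin²θ)].
With r = 0.0709 m, L = 0.3462 m, θ = 130.1°: the bracketed kinematic factor |dx/dθ| = 0.046989 m.
ω = v/|dx/dθ| = 8.49/0.046989 = 180.68 rad/s.
N = 60ω/(2π) = 1725.4 rpm.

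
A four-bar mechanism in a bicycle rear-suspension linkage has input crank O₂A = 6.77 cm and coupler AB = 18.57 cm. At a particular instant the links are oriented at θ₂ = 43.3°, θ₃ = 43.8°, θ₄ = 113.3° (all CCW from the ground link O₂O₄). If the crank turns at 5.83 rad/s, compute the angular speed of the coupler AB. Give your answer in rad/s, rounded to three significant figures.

2.13

ω₂ = 5.83 rad/s
Differentiating the loop-closure r₂e^{iθ₂}+r₃e^{iθ₃}=r₁+r₄e^{iθ₄} gives r₂ω₂e^{iθ₂}+r₃ω₃e^{iθ₃}=r₄ω₄e^{iθ₄}.
Eliminating the other unknown: ω₃ = r₂ω₂ sin(θ₄−θ₂) / [r₃ sin(θ₃−θ₄)].
Numerator sine = +0.93969; denominator sine = -0.93667.
Result = 0.0677·5.83·(+0.93969) / (0.1857·(-0.93667)) = -2.1323 rad/s; magnitude 2.1323 rad/s.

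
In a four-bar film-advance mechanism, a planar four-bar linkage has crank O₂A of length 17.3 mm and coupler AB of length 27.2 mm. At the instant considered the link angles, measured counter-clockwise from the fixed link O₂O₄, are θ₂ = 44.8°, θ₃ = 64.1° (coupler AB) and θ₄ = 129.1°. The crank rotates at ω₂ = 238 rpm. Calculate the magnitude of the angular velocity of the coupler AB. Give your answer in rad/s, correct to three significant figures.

17.4

ω₂ = 24.92 rad/s (from 238 rpm).
Differentiating the loop-closure r₂e^{iθ₂}+r₃e^{iθ₃}=r₁+r₄e^{iθ₄} gives r₂ω₂e^{iθ₂}+r₃ω₃e^{iθ₃}=r₄ω₄e^{iθ₄}.
Eliminating the other unknown: ω₃ = r₂ω₂ sin(θ₄−θ₂) / [r₃ sin(θ₃−θ₄)].
Numerator sine = +0.99506; denominator sine = -0.90631.
Result = 0.0173·24.92·(+0.99506) / (0.0272·(-0.90631)) = -17.404 rad/s; magnitude 17.404 rad/s.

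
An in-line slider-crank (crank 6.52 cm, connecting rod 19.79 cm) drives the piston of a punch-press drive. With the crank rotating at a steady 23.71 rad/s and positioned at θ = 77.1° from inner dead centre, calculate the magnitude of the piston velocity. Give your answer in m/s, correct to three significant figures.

1.62

ω = 23.71 rad/s
For an in-line slider-crank, x = r cosθ + √(L² − r² sin²θ), so v = −rω sinθ·[1 + r cosθ/√(L² − r² sin²θ)].
With r = 0.0652 m, L = 0.1979 m, θ = 77.1°: √(L² − r² sin²θ) = 0.18742 m.
v = −0.0652·23.71·0.97476·[1 + 0.0652·0.22325/0.18742] = -1.6239 m/s.
|v| = 1.6239 m/s.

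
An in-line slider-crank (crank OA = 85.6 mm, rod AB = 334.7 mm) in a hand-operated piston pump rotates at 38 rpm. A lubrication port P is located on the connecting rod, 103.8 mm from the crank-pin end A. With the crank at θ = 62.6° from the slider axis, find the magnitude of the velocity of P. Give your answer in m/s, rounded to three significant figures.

0.332

ω = 3.979 rad/s.  Crank-pin speed |V_A| = rω = 0.34063 m/s, perpendicular to OA.
Rod angle: sinφ = −(r/L) sinθ ⇒ φ = -13.124°; ω_rod = −rω cosθ/√(L²−r²sin²θ) = -0.48092 rad/s.
V_P = V_A + ω_rod × AP, with AP = 0.1038 m along the rod.
Components: V_Px = −rω sinθ − a·ω_rod·sinφ = -0.31375 m/s;  V_Py = rω cosθ + a·ω_rod·cosφ = +0.10814 m/s.
|V_P| = √(V_Px² + V_Py²) = 0.33187 m/s.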